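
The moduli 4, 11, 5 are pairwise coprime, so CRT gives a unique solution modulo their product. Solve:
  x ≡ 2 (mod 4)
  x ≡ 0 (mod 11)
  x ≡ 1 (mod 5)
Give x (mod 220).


Moduli 4, 11, 5 are pairwise coprime; by CRT there is a unique solution modulo M = 4 · 11 · 5 = 220.
Solve pairwise, accumulating the modulus:
  Start with x ≡ 2 (mod 4).
  Combine with x ≡ 0 (mod 11): since gcd(4, 11) = 1, we get a unique residue mod 44.
    Write x = 2 + 4·t and substitute into x ≡ 0 (mod 11): 4·t ≡ 0 − 2 = -2 (mod 11).
    Reduce coefficients mod 11: 4·t ≡ 9 (mod 11).
    The inverse of 4 mod 11 is 3 (since 4·3 = 12 = 1·11 + 1), so t ≡ 3·9 = 27 ≡ 5 (mod 11).
    Then x = 2 + 4·5 = 22, valid modulo lcm(4, 11) = 44: x ≡ 22 (mod 44).
  Combine with x ≡ 1 (mod 5): since gcd(44, 5) = 1, we get a unique residue mod 220.
    Write x = 22 + 44·t and substitute into x ≡ 1 (mod 5): 44·t ≡ 1 − 22 = -21 (mod 5).
    Reduce coefficients mod 5: 4·t ≡ 4 (mod 5).
    The inverse of 4 mod 5 is 4 (since 4·4 = 16 = 3·5 + 1), so t ≡ 4·4 = 16 ≡ 1 (mod 5).
    Then x = 22 + 44·1 = 66, valid modulo lcm(44, 5) = 220: x ≡ 66 (mod 220).
Verify: 66 mod 4 = 2 ✓, 66 mod 11 = 0 ✓, 66 mod 5 = 1 ✓.

x ≡ 66 (mod 220).


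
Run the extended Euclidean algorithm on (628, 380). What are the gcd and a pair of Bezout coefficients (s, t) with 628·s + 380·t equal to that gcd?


Euclidean algorithm on (628, 380) — divide until remainder is 0:
  628 = 1 · 380 + 248
  380 = 1 · 248 + 132
  248 = 1 · 132 + 116
  132 = 1 · 116 + 16
  116 = 7 · 16 + 4
  16 = 4 · 4 + 0
gcd(628, 380) = 4.
Track Bezout coefficients alongside the remainders: start with r₀ = 628 = a·1 + b·0 (s = 1, t = 0) and r₁ = 380 = a·0 + b·1 (s = 0, t = 1); each new remainder r_{k+1} = r_{k-1} − q_k·r_k inherits s_{k+1} = s_{k-1} − q_k·s_k, t_{k+1} = t_{k-1} − q_k·t_k, so r_k = a·s_k + b·t_k at every step:
  q = 1: r = 248, s = 1 − 1·0 = 1, t = 0 − 1·1 = -1  (check: 628·1 + 380·(-1) = 248)
  q = 1: r = 132, s = 0 − 1·1 = -1, t = 1 − 1·(-1) = 2  (check: 628·(-1) + 380·2 = 132)
  q = 1: r = 116, s = 1 − 1·(-1) = 2, t = -1 − 1·2 = -3  (check: 628·2 + 380·(-3) = 116)
  q = 1: r = 16, s = -1 − 1·2 = -3, t = 2 − 1·(-3) = 5  (check: 628·(-3) + 380·5 = 16)
  q = 7: r = 4, s = 2 − 7·(-3) = 23, t = -3 − 7·5 = -38  (check: 628·23 + 380·(-38) = 4)
The row with r = 4 (the gcd) gives the Bezout coefficients s = 23, t = -38.
Result: 628 · (23) + 380 · (-38) = 4.

gcd(628, 380) = 4; s = 23, t = -38 (check: 628·23 + 380·(-38) = 4).


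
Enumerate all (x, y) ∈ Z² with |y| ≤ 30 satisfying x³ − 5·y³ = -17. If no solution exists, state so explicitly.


The equation is x³ - 5y³ = -17. For fixed y, x³ = 5·y³ − 17, so a solution requires the RHS to be a perfect cube.
Strategy: iterate y from -30 to 30, compute RHS = 5·y³ − 17, and check whether it is a (positive or negative) perfect cube.
Check small values of y:
  y = 0: RHS = -17 is not a perfect cube.
  y = 1: RHS = -12 is not a perfect cube.
  y = -1: RHS = -22 is not a perfect cube.
  y = 2: RHS = 23 is not a perfect cube.
  y = -2: RHS = -57 is not a perfect cube.
  y = 3: RHS = 118 is not a perfect cube.
  y = -3: RHS = -152 is not a perfect cube.
Continuing the search up to |y| = 30 finds no solutions either.
No (x, y) in the scanned range satisfies the equation.

No integer solutions with |y| ≤ 30.


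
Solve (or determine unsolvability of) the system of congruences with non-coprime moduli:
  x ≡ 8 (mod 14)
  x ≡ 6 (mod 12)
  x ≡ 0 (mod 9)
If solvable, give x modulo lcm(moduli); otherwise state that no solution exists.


Moduli 14, 12, 9 are not pairwise coprime, so CRT works modulo lcm(m_i) when all pairwise compatibility conditions hold.
Pairwise compatibility: gcd(m_i, m_j) must divide a_i - a_j for every pair.
Merge one congruence at a time:
  Start: x ≡ 8 (mod 14).
  Combine with x ≡ 6 (mod 12): gcd(14, 12) = 2; 6 - 8 = -2, which IS divisible by 2, so compatible.
    Write x = 8 + 14·t and substitute into x ≡ 6 (mod 12): 14·t ≡ 6 − 8 = -2 (mod 12).
    Divide the congruence (and modulus) by g = 2: 7·t ≡ -1 (mod 6).
    Reduce coefficients mod 6: 1·t ≡ 5 (mod 6).
    So t ≡ 5 (mod 6).
    Then x = 8 + 14·5 = 78, valid modulo lcm(14, 12) = 84: x ≡ 78 (mod 84).
  Combine with x ≡ 0 (mod 9): gcd(84, 9) = 3; 0 - 78 = -78, which IS divisible by 3, so compatible.
    Write x = 78 + 84·t and substitute into x ≡ 0 (mod 9): 84·t ≡ 0 − 78 = -78 (mod 9).
    Divide the congruence (and modulus) by g = 3: 28·t ≡ -26 (mod 3).
    Reduce coefficients mod 3: 1·t ≡ 1 (mod 3).
    So t ≡ 1 (mod 3).
    Then x = 78 + 84·1 = 162, valid modulo lcm(84, 9) = 252: x ≡ 162 (mod 252).
Verify: 162 mod 14 = 8, 162 mod 12 = 6, 162 mod 9 = 0.

x ≡ 162 (mod 252).


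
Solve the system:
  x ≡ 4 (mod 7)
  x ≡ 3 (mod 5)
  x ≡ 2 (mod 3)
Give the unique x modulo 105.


Moduli 7, 5, 3 are pairwise coprime; by CRT there is a unique solution modulo M = 7 · 5 · 3 = 105.
Solve pairwise, accumulating the modulus:
  Start with x ≡ 4 (mod 7).
  Combine with x ≡ 3 (mod 5): since gcd(7, 5) = 1, we get a unique residue mod 35.
    Write x = 4 + 7·t and substitute into x ≡ 3 (mod 5): 7·t ≡ 3 − 4 = -1 (mod 5).
    Reduce coefficients mod 5: 2·t ≡ 4 (mod 5).
    The inverse of 2 mod 5 is 3 (since 2·3 = 6 = 1·5 + 1), so t ≡ 3·4 = 12 ≡ 2 (mod 5).
    Then x = 4 + 7·2 = 18, valid modulo lcm(7, 5) = 35: x ≡ 18 (mod 35).
  Combine with x ≡ 2 (mod 3): since gcd(35, 3) = 1, we get a unique residue mod 105.
    Write x = 18 + 35·t and substitute into x ≡ 2 (mod 3): 35·t ≡ 2 − 18 = -16 (mod 3).
    Reduce coefficients mod 3: 2·t ≡ 2 (mod 3).
    The inverse of 2 mod 3 is 2 (since 2·2 = 4 = 1·3 + 1), so t ≡ 2·2 = 4 ≡ 1 (mod 3).
    Then x = 18 + 35·1 = 53, valid modulo lcm(35, 3) = 105: x ≡ 53 (mod 105).
Verify: 53 mod 7 = 4 ✓, 53 mod 5 = 3 ✓, 53 mod 3 = 2 ✓.

x ≡ 53 (mod 105).


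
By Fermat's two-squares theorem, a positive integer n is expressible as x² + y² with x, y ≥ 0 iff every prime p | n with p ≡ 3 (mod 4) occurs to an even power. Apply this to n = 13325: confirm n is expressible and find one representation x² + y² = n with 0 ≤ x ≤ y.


Step 1: Factor n = 13325 = 5^2 · 13 · 41.
Step 2: Check the mod-4 condition on each prime factor: 5 ≡ 1 (mod 4), exponent 2; 13 ≡ 1 (mod 4), exponent 1; 41 ≡ 1 (mod 4), exponent 1.
All primes ≡ 3 (mod 4) appear to even exponent (or don't appear), so by the two-squares theorem n IS expressible as a sum of two squares.
Step 3: Build a representation. Group n = k² · m with k = 5 and m = 13 · 41 = 533 (a product of primes ≡ 1 (mod 4)); a representation of m scales to one of n via (k·x)² + (k·y)² = k²(x² + y²). Each prime p ≡ 1 (mod 4) is itself a sum of two squares; find a² by testing p − a² for a perfect square:
  13: 13 − 1² = 12, 13 − 2² = 9 = 3² ⇒ 13 = 2² + 3².
  41: 41 − 1² = 40, 41 − 2² = 37, 41 − 3² = 32, 41 − 4² = 25 = 5² ⇒ 41 = 4² + 5².
  Combine using the Brahmagupta–Fibonacci identity (a² + b²)(c² + d²) = (ac − bd)² + (ad + bc)² = (ac + bd)² + (ad − bc)²:
  13 · 41 = 533: from (2² + 3²)(4² + 5²), take (2·4 − 3·5, 2·5 + 3·4) = (8 − 15, 10 + 12) = (-7, 22); dropping signs (only squares matter) gives (7, 22); check 7² + 22² = 49 + 484 = 533 ✓.
  Scale by k = 5: (5·7, 5·22) = (35, 110).
Step 4: Order so x ≤ y and verify: 35² + 110² = 1225 + 12100 = 13325 = n. ✓

n = 13325 = 35² + 110² (one valid representation with x ≤ y).


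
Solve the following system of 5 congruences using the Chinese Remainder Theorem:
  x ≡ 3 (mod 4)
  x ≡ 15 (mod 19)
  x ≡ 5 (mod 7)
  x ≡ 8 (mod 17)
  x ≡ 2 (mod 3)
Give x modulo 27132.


Product of moduli M = 4 · 19 · 7 · 17 · 3 = 27132.
Merge one congruence at a time:
  Start: x ≡ 3 (mod 4).
  Combine with x ≡ 15 (mod 19); new modulus lcm = 76.
    Write x = 3 + 4·t and substitute into x ≡ 15 (mod 19): 4·t ≡ 15 − 3 = 12 (mod 19).
    The inverse of 4 mod 19 is 5 (since 4·5 = 20 = 1·19 + 1), so t ≡ 5·12 = 60 ≡ 3 (mod 19).
    Then x = 3 + 4·3 = 15, valid modulo lcm(4, 19) = 76: x ≡ 15 (mod 76).
  Combine with x ≡ 5 (mod 7); new modulus lcm = 532.
    Write x = 15 + 76·t and substitute into x ≡ 5 (mod 7): 76·t ≡ 5 − 15 = -10 (mod 7).
    Reduce coefficients mod 7: 6·t ≡ 4 (mod 7).
    The inverse of 6 mod 7 is 6 (since 6·6 = 36 = 5·7 + 1), so t ≡ 6·4 = 24 ≡ 3 (mod 7).
    Then x = 15 + 76·3 = 243, valid modulo lcm(76, 7) = 532: x ≡ 243 (mod 532).
  Combine with x ≡ 8 (mod 17); new modulus lcm = 9044.
    Write x = 243 + 532·t and substitute into x ≡ 8 (mod 17): 532·t ≡ 8 − 243 = -235 (mod 17).
    Reduce coefficients mod 17: 5·t ≡ 3 (mod 17).
    The inverse of 5 mod 17 is 7 (since 5·7 = 35 = 2·17 + 1), so t ≡ 7·3 = 21 ≡ 4 (mod 17).
    Then x = 243 + 532·4 = 2371, valid modulo lcm(532, 17) = 9044: x ≡ 2371 (mod 9044).
  Combine with x ≡ 2 (mod 3); new modulus lcm = 27132.
    Write x = 2371 + 9044·t and substitute into x ≡ 2 (mod 3): 9044·t ≡ 2 − 2371 = -2369 (mod 3).
    Reduce coefficients mod 3: 2·t ≡ 1 (mod 3).
    The inverse of 2 mod 3 is 2 (since 2·2 = 4 = 1·3 + 1), so t ≡ 2·1 = 2 ≡ 2 (mod 3).
    Then x = 2371 + 9044·2 = 20459, valid modulo lcm(9044, 3) = 27132: x ≡ 20459 (mod 27132).
Verify against each original: 20459 mod 4 = 3, 20459 mod 19 = 15, 20459 mod 7 = 5, 20459 mod 17 = 8, 20459 mod 3 = 2.

x ≡ 20459 (mod 27132).


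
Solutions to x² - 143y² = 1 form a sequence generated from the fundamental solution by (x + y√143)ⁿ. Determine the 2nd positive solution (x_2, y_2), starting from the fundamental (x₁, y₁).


Step 1: Find the fundamental solution (x₁, y₁) of x² - 143y² = 1.
  Expand √143 as a continued fraction. a₀ = ⌊√143⌋ = 11; iterate m_{k+1} = d_k·a_k − m_k, d_{k+1} = (143 − m_{k+1}²)/d_k, a_{k+1} = ⌊(a₀ + m_{k+1})/d_{k+1}⌋ (starting m₀ = 0, d₀ = 1), with convergents p_k = a_k·p_{k-1} + p_{k-2}, q_k = a_k·q_{k-1} + q_{k-2} (p₋₁ = 1, q₋₁ = 0):
  k = 0: a₀ = 11; p₀/q₀ = 11/1; p₀² − 143·q₀² = 121 − 143 = -22.
  k = 1: m = 11, d = 22, a = ⌊(11 + 11)/22⌋ = 1; p/q = (1·11 + 1)/(1·1 + 0) = 12/1; p² − 143·q² = 144 − 143 = 1.
  The first convergent with p² − 143·q² = 1 gives the fundamental solution (x₁, y₁) = (12, 1).
Step 2: Apply the recurrence (x_{n+1}, y_{n+1}) = (x₁x_n + 143y₁y_n, x₁y_n + y₁x_n) repeatedly.
  From (x_1, y_1) = (12, 1): x_2 = 12·12 + 143·1·1 = 287; y_2 = 12·1 + 1·12 = 24.
Step 3: Verify x_2² - 143·y_2² = 82369 - 82368 = 1 (should be 1). ✓

(x_1, y_1) = (12, 1); (x_2, y_2) = (287, 24).


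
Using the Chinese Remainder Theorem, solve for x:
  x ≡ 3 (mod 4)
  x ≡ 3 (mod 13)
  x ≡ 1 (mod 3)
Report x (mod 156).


Moduli 4, 13, 3 are pairwise coprime; by CRT there is a unique solution modulo M = 4 · 13 · 3 = 156.
Solve pairwise, accumulating the modulus:
  Start with x ≡ 3 (mod 4).
  Combine with x ≡ 3 (mod 13): since gcd(4, 13) = 1, we get a unique residue mod 52.
    Write x = 3 + 4·t and substitute into x ≡ 3 (mod 13): 4·t ≡ 3 − 3 = 0 (mod 13).
    The inverse of 4 mod 13 is 10 (since 4·10 = 40 = 3·13 + 1), so t ≡ 10·0 = 0 ≡ 0 (mod 13).
    Then x = 3 + 4·0 = 3, valid modulo lcm(4, 13) = 52: x ≡ 3 (mod 52).
  Combine with x ≡ 1 (mod 3): since gcd(52, 3) = 1, we get a unique residue mod 156.
    Write x = 3 + 52·t and substitute into x ≡ 1 (mod 3): 52·t ≡ 1 − 3 = -2 (mod 3).
    Reduce coefficients mod 3: 1·t ≡ 1 (mod 3).
    So t ≡ 1 (mod 3).
    Then x = 3 + 52·1 = 55, valid modulo lcm(52, 3) = 156: x ≡ 55 (mod 156).
Verify: 55 mod 4 = 3 ✓, 55 mod 13 = 3 ✓, 55 mod 3 = 1 ✓.

x ≡ 55 (mod 156).


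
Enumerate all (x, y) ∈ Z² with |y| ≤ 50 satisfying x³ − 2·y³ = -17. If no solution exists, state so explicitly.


The equation is x³ - 2y³ = -17. For fixed y, x³ = 2·y³ − 17, so a solution requires the RHS to be a perfect cube.
Strategy: iterate y from -50 to 50, compute RHS = 2·y³ − 17, and check whether it is a (positive or negative) perfect cube.
Check small values of y:
  y = 0: RHS = -17 is not a perfect cube.
  y = 1: RHS = -15 is not a perfect cube.
  y = -1: RHS = -19 is not a perfect cube.
  y = 2: RHS = -1 = (-1)³ ⇒ x = -1 works.
  y = -2: RHS = -33 is not a perfect cube.
  y = 3: RHS = 37 is not a perfect cube.
  y = -3: RHS = -71 is not a perfect cube.
Continuing the search up to |y| = 50 finds no further solutions beyond those listed.
Collected solutions: (-1, 2).

Solutions (with |y| ≤ 50): (-1, 2).


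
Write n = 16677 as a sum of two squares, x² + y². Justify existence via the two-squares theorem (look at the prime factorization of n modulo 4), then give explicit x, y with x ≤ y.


Step 1: Factor n = 16677 = 3^2 · 17 · 109.
Step 2: Check the mod-4 condition on each prime factor: 3 ≡ 3 (mod 4), exponent 2 (must be even); 17 ≡ 1 (mod 4), exponent 1; 109 ≡ 1 (mod 4), exponent 1.
All primes ≡ 3 (mod 4) appear to even exponent (or don't appear), so by the two-squares theorem n IS expressible as a sum of two squares.
Step 3: Build a representation. Group n = k² · m with k = 3 and m = 17 · 109 = 1853 (a product of primes ≡ 1 (mod 4)); a representation of m scales to one of n via (k·x)² + (k·y)² = k²(x² + y²). Each prime p ≡ 1 (mod 4) is itself a sum of two squares; find a² by testing p − a² for a perfect square:
  17: 17 − 1² = 16 = 4² ⇒ 17 = 1² + 4².
  109: 109 − 1² = 108, 109 − 2² = 105, 109 − 3² = 100 = 10² ⇒ 109 = 3² + 10².
  Combine using the Brahmagupta–Fibonacci identity (a² + b²)(c² + d²) = (ac − bd)² + (ad + bc)² = (ac + bd)² + (ad − bc)²:
  17 · 109 = 1853: from (1² + 4²)(3² + 10²), take (1·3 − 4·10, 1·10 + 4·3) = (3 − 40, 10 + 12) = (-37, 22); dropping signs (only squares matter) gives (37, 22); check 37² + 22² = 1369 + 484 = 1853 ✓.
  Scale by k = 3: (3·37, 3·22) = (111, 66).
Step 4: Order so x ≤ y and verify: 66² + 111² = 4356 + 12321 = 16677 = n. ✓

n = 16677 = 66² + 111² (one valid representation with x ≤ y).


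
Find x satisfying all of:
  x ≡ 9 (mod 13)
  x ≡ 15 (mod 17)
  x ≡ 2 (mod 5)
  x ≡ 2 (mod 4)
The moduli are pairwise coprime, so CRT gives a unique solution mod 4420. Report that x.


Product of moduli M = 13 · 17 · 5 · 4 = 4420.
Merge one congruence at a time:
  Start: x ≡ 9 (mod 13).
  Combine with x ≡ 15 (mod 17); new modulus lcm = 221.
    Write x = 9 + 13·t and substitute into x ≡ 15 (mod 17): 13·t ≡ 15 − 9 = 6 (mod 17).
    The inverse of 13 mod 17 is 4 (since 13·4 = 52 = 3·17 + 1), so t ≡ 4·6 = 24 ≡ 7 (mod 17).
    Then x = 9 + 13·7 = 100, valid modulo lcm(13, 17) = 221: x ≡ 100 (mod 221).
  Combine with x ≡ 2 (mod 5); new modulus lcm = 1105.
    Write x = 100 + 221·t and substitute into x ≡ 2 (mod 5): 221·t ≡ 2 − 100 = -98 (mod 5).
    Reduce coefficients mod 5: 1·t ≡ 2 (mod 5).
    So t ≡ 2 (mod 5).
    Then x = 100 + 221·2 = 542, valid modulo lcm(221, 5) = 1105: x ≡ 542 (mod 1105).
  Combine with x ≡ 2 (mod 4); new modulus lcm = 4420.
    Write x = 542 + 1105·t and substitute into x ≡ 2 (mod 4): 1105·t ≡ 2 − 542 = -540 (mod 4).
    Reduce coefficients mod 4: 1·t ≡ 0 (mod 4).
    So t ≡ 0 (mod 4).
    Then x = 542 + 1105·0 = 542, valid modulo lcm(1105, 4) = 4420: x ≡ 542 (mod 4420).
Verify against each original: 542 mod 13 = 9, 542 mod 17 = 15, 542 mod 5 = 2, 542 mod 4 = 2.

x ≡ 542 (mod 4420).


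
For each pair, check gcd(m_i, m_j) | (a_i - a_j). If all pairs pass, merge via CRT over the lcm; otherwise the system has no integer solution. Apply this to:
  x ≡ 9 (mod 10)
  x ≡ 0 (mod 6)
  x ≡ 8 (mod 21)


Moduli 10, 6, 21 are not pairwise coprime, so CRT works modulo lcm(m_i) when all pairwise compatibility conditions hold.
Pairwise compatibility: gcd(m_i, m_j) must divide a_i - a_j for every pair.
Merge one congruence at a time:
  Start: x ≡ 9 (mod 10).
  Combine with x ≡ 0 (mod 6): gcd(10, 6) = 2, and 0 - 9 = -9 is NOT divisible by 2.
    ⇒ system is inconsistent (no integer solution).

No solution (the system is inconsistent).


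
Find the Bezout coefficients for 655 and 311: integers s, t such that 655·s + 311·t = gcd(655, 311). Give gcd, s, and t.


Euclidean algorithm on (655, 311) — divide until remainder is 0:
  655 = 2 · 311 + 33
  311 = 9 · 33 + 14
  33 = 2 · 14 + 5
  14 = 2 · 5 + 4
  5 = 1 · 4 + 1
  4 = 4 · 1 + 0
gcd(655, 311) = 1.
Track Bezout coefficients alongside the remainders: start with r₀ = 655 = a·1 + b·0 (s = 1, t = 0) and r₁ = 311 = a·0 + b·1 (s = 0, t = 1); each new remainder r_{k+1} = r_{k-1} − q_k·r_k inherits s_{k+1} = s_{k-1} − q_k·s_k, t_{k+1} = t_{k-1} − q_k·t_k, so r_k = a·s_k + b·t_k at every step:
  q = 2: r = 33, s = 1 − 2·0 = 1, t = 0 − 2·1 = -2  (check: 655·1 + 311·(-2) = 33)
  q = 9: r = 14, s = 0 − 9·1 = -9, t = 1 − 9·(-2) = 19  (check: 655·(-9) + 311·19 = 14)
  q = 2: r = 5, s = 1 − 2·(-9) = 19, t = -2 − 2·19 = -40  (check: 655·19 + 311·(-40) = 5)
  q = 2: r = 4, s = -9 − 2·19 = -47, t = 19 − 2·(-40) = 99  (check: 655·(-47) + 311·99 = 4)
  q = 1: r = 1, s = 19 − 1·(-47) = 66, t = -40 − 1·99 = -139  (check: 655·66 + 311·(-139) = 1)
The row with r = 1 (the gcd) gives the Bezout coefficients s = 66, t = -139.
Result: 655 · (66) + 311 · (-139) = 1.

gcd(655, 311) = 1; s = 66, t = -139 (check: 655·66 + 311·(-139) = 1).


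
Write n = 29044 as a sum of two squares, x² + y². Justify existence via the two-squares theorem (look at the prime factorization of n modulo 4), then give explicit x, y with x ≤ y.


Step 1: Factor n = 29044 = 2^2 · 53 · 137.
Step 2: Check the mod-4 condition on each prime factor: 2 = 2 (special); 53 ≡ 1 (mod 4), exponent 1; 137 ≡ 1 (mod 4), exponent 1.
All primes ≡ 3 (mod 4) appear to even exponent (or don't appear), so by the two-squares theorem n IS expressible as a sum of two squares.
Step 3: Build a representation. Group n = k² · m with k = 2 and m = 53 · 137 = 7261 (a product of primes ≡ 1 (mod 4)); a representation of m scales to one of n via (k·x)² + (k·y)² = k²(x² + y²). Each prime p ≡ 1 (mod 4) is itself a sum of two squares; find a² by testing p − a² for a perfect square:
  53: 53 − 1² = 52, 53 − 2² = 49 = 7² ⇒ 53 = 2² + 7².
  137: 137 − 1² = 136, 137 − 2² = 133, 137 − 3² = 128, 137 − 4² = 121 = 11² ⇒ 137 = 4² + 11².
  Combine using the Brahmagupta–Fibonacci identity (a² + b²)(c² + d²) = (ac − bd)² + (ad + bc)² = (ac + bd)² + (ad − bc)²:
  53 · 137 = 7261: from (2² + 7²)(4² + 11²), take (2·4 − 7·11, 2·11 + 7·4) = (8 − 77, 22 + 28) = (-69, 50); dropping signs (only squares matter) gives (69, 50); check 69² + 50² = 4761 + 2500 = 7261 ✓.
  Scale by k = 2: (2·69, 2·50) = (138, 100).
Step 4: Order so x ≤ y and verify: 100² + 138² = 10000 + 19044 = 29044 = n. ✓

n = 29044 = 100² + 138² (one valid representation with x ≤ y).


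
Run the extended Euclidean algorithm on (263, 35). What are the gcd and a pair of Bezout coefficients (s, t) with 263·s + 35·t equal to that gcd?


Euclidean algorithm on (263, 35) — divide until remainder is 0:
  263 = 7 · 35 + 18
  35 = 1 · 18 + 17
  18 = 1 · 17 + 1
  17 = 17 · 1 + 0
gcd(263, 35) = 1.
Track Bezout coefficients alongside the remainders: start with r₀ = 263 = a·1 + b·0 (s = 1, t = 0) and r₁ = 35 = a·0 + b·1 (s = 0, t = 1); each new remainder r_{k+1} = r_{k-1} − q_k·r_k inherits s_{k+1} = s_{k-1} − q_k·s_k, t_{k+1} = t_{k-1} − q_k·t_k, so r_k = a·s_k + b·t_k at every step:
  q = 7: r = 18, s = 1 − 7·0 = 1, t = 0 − 7·1 = -7  (check: 263·1 + 35·(-7) = 18)
  q = 1: r = 17, s = 0 − 1·1 = -1, t = 1 − 1·(-7) = 8  (check: 263·(-1) + 35·8 = 17)
  q = 1: r = 1, s = 1 − 1·(-1) = 2, t = -7 − 1·8 = -15  (check: 263·2 + 35·(-15) = 1)
The row with r = 1 (the gcd) gives the Bezout coefficients s = 2, t = -15.
Result: 263 · (2) + 35 · (-15) = 1.

gcd(263, 35) = 1; s = 2, t = -15 (check: 263·2 + 35·(-15) = 1).


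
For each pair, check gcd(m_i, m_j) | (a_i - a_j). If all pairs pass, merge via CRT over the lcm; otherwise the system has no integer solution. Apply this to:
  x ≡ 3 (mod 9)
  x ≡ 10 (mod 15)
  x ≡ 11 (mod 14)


Moduli 9, 15, 14 are not pairwise coprime, so CRT works modulo lcm(m_i) when all pairwise compatibility conditions hold.
Pairwise compatibility: gcd(m_i, m_j) must divide a_i - a_j for every pair.
Merge one congruence at a time:
  Start: x ≡ 3 (mod 9).
  Combine with x ≡ 10 (mod 15): gcd(9, 15) = 3, and 10 - 3 = 7 is NOT divisible by 3.
    ⇒ system is inconsistent (no integer solution).

No solution (the system is inconsistent).


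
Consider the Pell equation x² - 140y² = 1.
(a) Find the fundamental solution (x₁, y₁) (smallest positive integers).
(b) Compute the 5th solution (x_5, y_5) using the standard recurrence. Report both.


Step 1: Find the fundamental solution (x₁, y₁) of x² - 140y² = 1.
  Expand √140 as a continued fraction. a₀ = ⌊√140⌋ = 11; iterate m_{k+1} = d_k·a_k − m_k, d_{k+1} = (140 − m_{k+1}²)/d_k, a_{k+1} = ⌊(a₀ + m_{k+1})/d_{k+1}⌋ (starting m₀ = 0, d₀ = 1), with convergents p_k = a_k·p_{k-1} + p_{k-2}, q_k = a_k·q_{k-1} + q_{k-2} (p₋₁ = 1, q₋₁ = 0):
  k = 0: a₀ = 11; p₀/q₀ = 11/1; p₀² − 140·q₀² = 121 − 140 = -19.
  k = 1: m = 11, d = 19, a = ⌊(11 + 11)/19⌋ = 1; p/q = (1·11 + 1)/(1·1 + 0) = 12/1; p² − 140·q² = 144 − 140 = 4.
  k = 2: m = 8, d = 4, a = ⌊(11 + 8)/4⌋ = 4; p/q = (4·12 + 11)/(4·1 + 1) = 59/5; p² − 140·q² = 3481 − 3500 = -19.
  k = 3: m = 8, d = 19, a = ⌊(11 + 8)/19⌋ = 1; p/q = (1·59 + 12)/(1·5 + 1) = 71/6; p² − 140·q² = 5041 − 5040 = 1.
  The first convergent with p² − 140·q² = 1 gives the fundamental solution (x₁, y₁) = (71, 6).
Step 2: Apply the recurrence (x_{n+1}, y_{n+1}) = (x₁x_n + 140y₁y_n, x₁y_n + y₁x_n) repeatedly.
  From (x_1, y_1) = (71, 6): x_2 = 71·71 + 140·6·6 = 10081; y_2 = 71·6 + 6·71 = 852.
  From (x_2, y_2) = (10081, 852): x_3 = 71·10081 + 140·6·852 = 1431431; y_3 = 71·852 + 6·10081 = 120978.
  From (x_3, y_3) = (1431431, 120978): x_4 = 71·1431431 + 140·6·120978 = 203253121; y_4 = 71·120978 + 6·1431431 = 17178024.
  From (x_4, y_4) = (203253121, 17178024): x_5 = 71·203253121 + 140·6·17178024 = 28860511751; y_5 = 71·17178024 + 6·203253121 = 2439158430.
Step 3: Verify x_5² - 140·y_5² = 832929138529609086001 - 832929138529609086000 = 1 (should be 1). ✓

(x_1, y_1) = (71, 6); (x_5, y_5) = (28860511751, 2439158430).


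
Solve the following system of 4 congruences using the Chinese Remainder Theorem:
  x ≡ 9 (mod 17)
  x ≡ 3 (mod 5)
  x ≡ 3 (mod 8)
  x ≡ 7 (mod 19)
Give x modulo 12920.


Product of moduli M = 17 · 5 · 8 · 19 = 12920.
Merge one congruence at a time:
  Start: x ≡ 9 (mod 17).
  Combine with x ≡ 3 (mod 5); new modulus lcm = 85.
    Write x = 9 + 17·t and substitute into x ≡ 3 (mod 5): 17·t ≡ 3 − 9 = -6 (mod 5).
    Reduce coefficients mod 5: 2·t ≡ 4 (mod 5).
    The inverse of 2 mod 5 is 3 (since 2·3 = 6 = 1·5 + 1), so t ≡ 3·4 = 12 ≡ 2 (mod 5).
    Then x = 9 + 17·2 = 43, valid modulo lcm(17, 5) = 85: x ≡ 43 (mod 85).
  Combine with x ≡ 3 (mod 8); new modulus lcm = 680.
    Write x = 43 + 85·t and substitute into x ≡ 3 (mod 8): 85·t ≡ 3 − 43 = -40 (mod 8).
    Reduce coefficients mod 8: 5·t ≡ 0 (mod 8).
    The inverse of 5 mod 8 is 5 (since 5·5 = 25 = 3·8 + 1), so t ≡ 5·0 = 0 ≡ 0 (mod 8).
    Then x = 43 + 85·0 = 43, valid modulo lcm(85, 8) = 680: x ≡ 43 (mod 680).
  Combine with x ≡ 7 (mod 19); new modulus lcm = 12920.
    Write x = 43 + 680·t and substitute into x ≡ 7 (mod 19): 680·t ≡ 7 − 43 = -36 (mod 19).
    Reduce coefficients mod 19: 15·t ≡ 2 (mod 19).
    The inverse of 15 mod 19 is 14 (since 15·14 = 210 = 11·19 + 1), so t ≡ 14·2 = 28 ≡ 9 (mod 19).
    Then x = 43 + 680·9 = 6163, valid modulo lcm(680, 19) = 12920: x ≡ 6163 (mod 12920).
Verify against each original: 6163 mod 17 = 9, 6163 mod 5 = 3, 6163 mod 8 = 3, 6163 mod 19 = 7.

x ≡ 6163 (mod 12920).


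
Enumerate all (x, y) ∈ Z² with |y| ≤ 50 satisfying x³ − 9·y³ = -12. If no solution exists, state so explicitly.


The equation is x³ - 9y³ = -12. For fixed y, x³ = 9·y³ − 12, so a solution requires the RHS to be a perfect cube.
Strategy: iterate y from -50 to 50, compute RHS = 9·y³ − 12, and check whether it is a (positive or negative) perfect cube.
Check small values of y:
  y = 0: RHS = -12 is not a perfect cube.
  y = 1: RHS = -3 is not a perfect cube.
  y = -1: RHS = -21 is not a perfect cube.
  y = 2: RHS = 60 is not a perfect cube.
  y = -2: RHS = -84 is not a perfect cube.
  y = 3: RHS = 231 is not a perfect cube.
  y = -3: RHS = -255 is not a perfect cube.
Continuing the search up to |y| = 50 finds no solutions either.
No (x, y) in the scanned range satisfies the equation.

No integer solutions with |y| ≤ 50.


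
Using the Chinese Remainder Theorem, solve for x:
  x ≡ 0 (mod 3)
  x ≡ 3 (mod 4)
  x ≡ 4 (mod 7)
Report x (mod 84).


Moduli 3, 4, 7 are pairwise coprime; by CRT there is a unique solution modulo M = 3 · 4 · 7 = 84.
Solve pairwise, accumulating the modulus:
  Start with x ≡ 0 (mod 3).
  Combine with x ≡ 3 (mod 4): since gcd(3, 4) = 1, we get a unique residue mod 12.
    Write x = 0 + 3·t and substitute into x ≡ 3 (mod 4): 3·t ≡ 3 − 0 = 3 (mod 4).
    The inverse of 3 mod 4 is 3 (since 3·3 = 9 = 2·4 + 1), so t ≡ 3·3 = 9 ≡ 1 (mod 4).
    Then x = 0 + 3·1 = 3, valid modulo lcm(3, 4) = 12: x ≡ 3 (mod 12).
  Combine with x ≡ 4 (mod 7): since gcd(12, 7) = 1, we get a unique residue mod 84.
    Write x = 3 + 12·t and substitute into x ≡ 4 (mod 7): 12·t ≡ 4 − 3 = 1 (mod 7).
    Reduce coefficients mod 7: 5·t ≡ 1 (mod 7).
    The inverse of 5 mod 7 is 3 (since 5·3 = 15 = 2·7 + 1), so t ≡ 3·1 = 3 ≡ 3 (mod 7).
    Then x = 3 + 12·3 = 39, valid modulo lcm(12, 7) = 84: x ≡ 39 (mod 84).
Verify: 39 mod 3 = 0 ✓, 39 mod 4 = 3 ✓, 39 mod 7 = 4 ✓.

x ≡ 39 (mod 84).


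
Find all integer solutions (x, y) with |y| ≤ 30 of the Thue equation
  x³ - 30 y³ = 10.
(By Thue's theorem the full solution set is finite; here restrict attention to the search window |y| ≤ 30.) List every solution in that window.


The equation is x³ - 30y³ = 10. For fixed y, x³ = 30·y³ + 10, so a solution requires the RHS to be a perfect cube.
Strategy: iterate y from -30 to 30, compute RHS = 30·y³ + 10, and check whether it is a (positive or negative) perfect cube.
Check small values of y:
  y = 0: RHS = 10 is not a perfect cube.
  y = 1: RHS = 40 is not a perfect cube.
  y = -1: RHS = -20 is not a perfect cube.
  y = 2: RHS = 250 is not a perfect cube.
  y = -2: RHS = -230 is not a perfect cube.
  y = 3: RHS = 820 is not a perfect cube.
  y = -3: RHS = -800 is not a perfect cube.
Continuing the search up to |y| = 30 finds no solutions either.
No (x, y) in the scanned range satisfies the equation.

No integer solutions with |y| ≤ 30.


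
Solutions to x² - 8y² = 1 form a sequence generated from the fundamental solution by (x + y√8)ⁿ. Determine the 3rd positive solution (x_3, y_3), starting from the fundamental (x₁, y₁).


Step 1: Find the fundamental solution (x₁, y₁) of x² - 8y² = 1.
  Expand √8 as a continued fraction. a₀ = ⌊√8⌋ = 2; iterate m_{k+1} = d_k·a_k − m_k, d_{k+1} = (8 − m_{k+1}²)/d_k, a_{k+1} = ⌊(a₀ + m_{k+1})/d_{k+1}⌋ (starting m₀ = 0, d₀ = 1), with convergents p_k = a_k·p_{k-1} + p_{k-2}, q_k = a_k·q_{k-1} + q_{k-2} (p₋₁ = 1, q₋₁ = 0):
  k = 0: a₀ = 2; p₀/q₀ = 2/1; p₀² − 8·q₀² = 4 − 8 = -4.
  k = 1: m = 2, d = 4, a = ⌊(2 + 2)/4⌋ = 1; p/q = (1·2 + 1)/(1·1 + 0) = 3/1; p² − 8·q² = 9 − 8 = 1.
  The first convergent with p² − 8·q² = 1 gives the fundamental solution (x₁, y₁) = (3, 1).
Step 2: Apply the recurrence (x_{n+1}, y_{n+1}) = (x₁x_n + 8y₁y_n, x₁y_n + y₁x_n) repeatedly.
  From (x_1, y_1) = (3, 1): x_2 = 3·3 + 8·1·1 = 17; y_2 = 3·1 + 1·3 = 6.
  From (x_2, y_2) = (17, 6): x_3 = 3·17 + 8·1·6 = 99; y_3 = 3·6 + 1·17 = 35.
Step 3: Verify x_3² - 8·y_3² = 9801 - 9800 = 1 (should be 1). ✓

(x_1, y_1) = (3, 1); (x_3, y_3) = (99, 35).


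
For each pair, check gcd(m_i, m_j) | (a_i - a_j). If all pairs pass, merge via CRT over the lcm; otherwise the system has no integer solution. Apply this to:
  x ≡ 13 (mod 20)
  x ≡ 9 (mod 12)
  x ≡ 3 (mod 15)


Moduli 20, 12, 15 are not pairwise coprime, so CRT works modulo lcm(m_i) when all pairwise compatibility conditions hold.
Pairwise compatibility: gcd(m_i, m_j) must divide a_i - a_j for every pair.
Merge one congruence at a time:
  Start: x ≡ 13 (mod 20).
  Combine with x ≡ 9 (mod 12): gcd(20, 12) = 4; 9 - 13 = -4, which IS divisible by 4, so compatible.
    Write x = 13 + 20·t and substitute into x ≡ 9 (mod 12): 20·t ≡ 9 − 13 = -4 (mod 12).
    Divide the congruence (and modulus) by g = 4: 5·t ≡ -1 (mod 3).
    Reduce coefficients mod 3: 2·t ≡ 2 (mod 3).
    The inverse of 2 mod 3 is 2 (since 2·2 = 4 = 1·3 + 1), so t ≡ 2·2 = 4 ≡ 1 (mod 3).
    Then x = 13 + 20·1 = 33, valid modulo lcm(20, 12) = 60: x ≡ 33 (mod 60).
  Combine with x ≡ 3 (mod 15): gcd(60, 15) = 15; 3 - 33 = -30, which IS divisible by 15, so compatible.
    Write x = 33 + 60·t and substitute into x ≡ 3 (mod 15): 60·t ≡ 3 − 33 = -30 (mod 15).
    Divide the congruence (and modulus) by g = 15: 4·t ≡ -2 (mod 1).
    Modulo 1 every t works; take t = 0.
    Then x = 33 + 60·0 = 33, valid modulo lcm(60, 15) = 60: x ≡ 33 (mod 60).
Verify: 33 mod 20 = 13, 33 mod 12 = 9, 33 mod 15 = 3.

x ≡ 33 (mod 60).


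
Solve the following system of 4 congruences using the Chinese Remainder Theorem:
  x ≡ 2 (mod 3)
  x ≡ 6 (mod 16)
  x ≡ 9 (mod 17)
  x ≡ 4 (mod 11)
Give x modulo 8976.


Product of moduli M = 3 · 16 · 17 · 11 = 8976.
Merge one congruence at a time:
  Start: x ≡ 2 (mod 3).
  Combine with x ≡ 6 (mod 16); new modulus lcm = 48.
    Write x = 2 + 3·t and substitute into x ≡ 6 (mod 16): 3·t ≡ 6 − 2 = 4 (mod 16).
    The inverse of 3 mod 16 is 11 (since 3·11 = 33 = 2·16 + 1), so t ≡ 11·4 = 44 ≡ 12 (mod 16).
    Then x = 2 + 3·12 = 38, valid modulo lcm(3, 16) = 48: x ≡ 38 (mod 48).
  Combine with x ≡ 9 (mod 17); new modulus lcm = 816.
    Write x = 38 + 48·t and substitute into x ≡ 9 (mod 17): 48·t ≡ 9 − 38 = -29 (mod 17).
    Reduce coefficients mod 17: 14·t ≡ 5 (mod 17).
    The inverse of 14 mod 17 is 11 (since 14·11 = 154 = 9·17 + 1), so t ≡ 11·5 = 55 ≡ 4 (mod 17).
    Then x = 38 + 48·4 = 230, valid modulo lcm(48, 17) = 816: x ≡ 230 (mod 816).
  Combine with x ≡ 4 (mod 11); new modulus lcm = 8976.
    Write x = 230 + 816·t and substitute into x ≡ 4 (mod 11): 816·t ≡ 4 − 230 = -226 (mod 11).
    Reduce coefficients mod 11: 2·t ≡ 5 (mod 11).
    The inverse of 2 mod 11 is 6 (since 2·6 = 12 = 1·11 + 1), so t ≡ 6·5 = 30 ≡ 8 (mod 11).
    Then x = 230 + 816·8 = 6758, valid modulo lcm(816, 11) = 8976: x ≡ 6758 (mod 8976).
Verify against each original: 6758 mod 3 = 2, 6758 mod 16 = 6, 6758 mod 17 = 9, 6758 mod 11 = 4.

x ≡ 6758 (mod 8976).


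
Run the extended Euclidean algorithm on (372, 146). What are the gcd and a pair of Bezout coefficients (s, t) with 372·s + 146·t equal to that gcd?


Euclidean algorithm on (372, 146) — divide until remainder is 0:
  372 = 2 · 146 + 80
  146 = 1 · 80 + 66
  80 = 1 · 66 + 14
  66 = 4 · 14 + 10
  14 = 1 · 10 + 4
  10 = 2 · 4 + 2
  4 = 2 · 2 + 0
gcd(372, 146) = 2.
Track Bezout coefficients alongside the remainders: start with r₀ = 372 = a·1 + b·0 (s = 1, t = 0) and r₁ = 146 = a·0 + b·1 (s = 0, t = 1); each new remainder r_{k+1} = r_{k-1} − q_k·r_k inherits s_{k+1} = s_{k-1} − q_k·s_k, t_{k+1} = t_{k-1} − q_k·t_k, so r_k = a·s_k + b·t_k at every step:
  q = 2: r = 80, s = 1 − 2·0 = 1, t = 0 − 2·1 = -2  (check: 372·1 + 146·(-2) = 80)
  q = 1: r = 66, s = 0 − 1·1 = -1, t = 1 − 1·(-2) = 3  (check: 372·(-1) + 146·3 = 66)
  q = 1: r = 14, s = 1 − 1·(-1) = 2, t = -2 − 1·3 = -5  (check: 372·2 + 146·(-5) = 14)
  q = 4: r = 10, s = -1 − 4·2 = -9, t = 3 − 4·(-5) = 23  (check: 372·(-9) + 146·23 = 10)
  q = 1: r = 4, s = 2 − 1·(-9) = 11, t = -5 − 1·23 = -28  (check: 372·11 + 146·(-28) = 4)
  q = 2: r = 2, s = -9 − 2·11 = -31, t = 23 − 2·(-28) = 79  (check: 372·(-31) + 146·79 = 2)
The row with r = 2 (the gcd) gives the Bezout coefficients s = -31, t = 79.
Result: 372 · (-31) + 146 · (79) = 2.

gcd(372, 146) = 2; s = -31, t = 79 (check: 372·(-31) + 146·79 = 2).


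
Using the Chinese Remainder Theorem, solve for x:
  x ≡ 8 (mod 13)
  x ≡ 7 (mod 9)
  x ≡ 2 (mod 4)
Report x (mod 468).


Moduli 13, 9, 4 are pairwise coprime; by CRT there is a unique solution modulo M = 13 · 9 · 4 = 468.
Solve pairwise, accumulating the modulus:
  Start with x ≡ 8 (mod 13).
  Combine with x ≡ 7 (mod 9): since gcd(13, 9) = 1, we get a unique residue mod 117.
    Write x = 8 + 13·t and substitute into x ≡ 7 (mod 9): 13·t ≡ 7 − 8 = -1 (mod 9).
    Reduce coefficients mod 9: 4·t ≡ 8 (mod 9).
    The inverse of 4 mod 9 is 7 (since 4·7 = 28 = 3·9 + 1), so t ≡ 7·8 = 56 ≡ 2 (mod 9).
    Then x = 8 + 13·2 = 34, valid modulo lcm(13, 9) = 117: x ≡ 34 (mod 117).
  Combine with x ≡ 2 (mod 4): since gcd(117, 4) = 1, we get a unique residue mod 468.
    Write x = 34 + 117·t and substitute into x ≡ 2 (mod 4): 117·t ≡ 2 − 34 = -32 (mod 4).
    Reduce coefficients mod 4: 1·t ≡ 0 (mod 4).
    So t ≡ 0 (mod 4).
    Then x = 34 + 117·0 = 34, valid modulo lcm(117, 4) = 468: x ≡ 34 (mod 468).
Verify: 34 mod 13 = 8 ✓, 34 mod 9 = 7 ✓, 34 mod 4 = 2 ✓.

x ≡ 34 (mod 468).


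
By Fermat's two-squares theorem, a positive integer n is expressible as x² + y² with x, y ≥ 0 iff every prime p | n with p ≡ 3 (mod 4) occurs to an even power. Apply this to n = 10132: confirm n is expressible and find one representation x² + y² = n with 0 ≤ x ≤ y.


Step 1: Factor n = 10132 = 2^2 · 17 · 149.
Step 2: Check the mod-4 condition on each prime factor: 2 = 2 (special); 17 ≡ 1 (mod 4), exponent 1; 149 ≡ 1 (mod 4), exponent 1.
All primes ≡ 3 (mod 4) appear to even exponent (or don't appear), so by the two-squares theorem n IS expressible as a sum of two squares.
Step 3: Build a representation. Group n = k² · m with k = 2 and m = 17 · 149 = 2533 (a product of primes ≡ 1 (mod 4)); a representation of m scales to one of n via (k·x)² + (k·y)² = k²(x² + y²). Each prime p ≡ 1 (mod 4) is itself a sum of two squares; find a² by testing p − a² for a perfect square:
  17: 17 − 1² = 16 = 4² ⇒ 17 = 1² + 4².
  149: 149 − 1² = 148, 149 − 2² = 145, 149 − 3² = 140, 149 − 4² = 133, 149 − 5² = 124, 149 − 6² = 113, 149 − 7² = 100 = 10² ⇒ 149 = 7² + 10².
  Combine using the Brahmagupta–Fibonacci identity (a² + b²)(c² + d²) = (ac − bd)² + (ad + bc)² = (ac + bd)² + (ad − bc)²:
  17 · 149 = 2533: from (1² + 4²)(7² + 10²), take (1·7 − 4·10, 1·10 + 4·7) = (7 − 40, 10 + 28) = (-33, 38); dropping signs (only squares matter) gives (33, 38); check 33² + 38² = 1089 + 1444 = 2533 ✓.
  Scale by k = 2: (2·33, 2·38) = (66, 76).
Step 4: Order so x ≤ y and verify: 66² + 76² = 4356 + 5776 = 10132 = n. ✓

n = 10132 = 66² + 76² (one valid representation with x ≤ y).


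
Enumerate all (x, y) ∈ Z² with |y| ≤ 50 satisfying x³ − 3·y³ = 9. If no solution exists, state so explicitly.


The equation is x³ - 3y³ = 9. For fixed y, x³ = 3·y³ + 9, so a solution requires the RHS to be a perfect cube.
Strategy: iterate y from -50 to 50, compute RHS = 3·y³ + 9, and check whether it is a (positive or negative) perfect cube.
Check small values of y:
  y = 0: RHS = 9 is not a perfect cube.
  y = 1: RHS = 12 is not a perfect cube.
  y = -1: RHS = 6 is not a perfect cube.
  y = 2: RHS = 33 is not a perfect cube.
  y = -2: RHS = -15 is not a perfect cube.
  y = 3: RHS = 90 is not a perfect cube.
  y = -3: RHS = -72 is not a perfect cube.
Continuing the search up to |y| = 50 finds no solutions either.
No (x, y) in the scanned range satisfies the equation.

No integer solutions with |y| ≤ 50.


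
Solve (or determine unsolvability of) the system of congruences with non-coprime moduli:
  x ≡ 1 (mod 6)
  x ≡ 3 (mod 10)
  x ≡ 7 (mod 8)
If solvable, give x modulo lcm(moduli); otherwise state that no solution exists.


Moduli 6, 10, 8 are not pairwise coprime, so CRT works modulo lcm(m_i) when all pairwise compatibility conditions hold.
Pairwise compatibility: gcd(m_i, m_j) must divide a_i - a_j for every pair.
Merge one congruence at a time:
  Start: x ≡ 1 (mod 6).
  Combine with x ≡ 3 (mod 10): gcd(6, 10) = 2; 3 - 1 = 2, which IS divisible by 2, so compatible.
    Write x = 1 + 6·t and substitute into x ≡ 3 (mod 10): 6·t ≡ 3 − 1 = 2 (mod 10).
    Divide the congruence (and modulus) by g = 2: 3·t ≡ 1 (mod 5).
    The inverse of 3 mod 5 is 2 (since 3·2 = 6 = 1·5 + 1), so t ≡ 2·1 = 2 ≡ 2 (mod 5).
    Then x = 1 + 6·2 = 13, valid modulo lcm(6, 10) = 30: x ≡ 13 (mod 30).
  Combine with x ≡ 7 (mod 8): gcd(30, 8) = 2; 7 - 13 = -6, which IS divisible by 2, so compatible.
    Write x = 13 + 30·t and substitute into x ≡ 7 (mod 8): 30·t ≡ 7 − 13 = -6 (mod 8).
    Divide the congruence (and modulus) by g = 2: 15·t ≡ -3 (mod 4).
    Reduce coefficients mod 4: 3·t ≡ 1 (mod 4).
    The inverse of 3 mod 4 is 3 (since 3·3 = 9 = 2·4 + 1), so t ≡ 3·1 = 3 ≡ 3 (mod 4).
    Then x = 13 + 30·3 = 103, valid modulo lcm(30, 8) = 120: x ≡ 103 (mod 120).
Verify: 103 mod 6 = 1, 103 mod 10 = 3, 103 mod 8 = 7.

x ≡ 103 (mod 120).


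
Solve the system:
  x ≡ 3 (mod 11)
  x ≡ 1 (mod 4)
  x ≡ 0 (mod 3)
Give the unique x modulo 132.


Moduli 11, 4, 3 are pairwise coprime; by CRT there is a unique solution modulo M = 11 · 4 · 3 = 132.
Solve pairwise, accumulating the modulus:
  Start with x ≡ 3 (mod 11).
  Combine with x ≡ 1 (mod 4): since gcd(11, 4) = 1, we get a unique residue mod 44.
    Write x = 3 + 11·t and substitute into x ≡ 1 (mod 4): 11·t ≡ 1 − 3 = -2 (mod 4).
    Reduce coefficients mod 4: 3·t ≡ 2 (mod 4).
    The inverse of 3 mod 4 is 3 (since 3·3 = 9 = 2·4 + 1), so t ≡ 3·2 = 6 ≡ 2 (mod 4).
    Then x = 3 + 11·2 = 25, valid modulo lcm(11, 4) = 44: x ≡ 25 (mod 44).
  Combine with x ≡ 0 (mod 3): since gcd(44, 3) = 1, we get a unique residue mod 132.
    Write x = 25 + 44·t and substitute into x ≡ 0 (mod 3): 44·t ≡ 0 − 25 = -25 (mod 3).
    Reduce coefficients mod 3: 2·t ≡ 2 (mod 3).
    The inverse of 2 mod 3 is 2 (since 2·2 = 4 = 1·3 + 1), so t ≡ 2·2 = 4 ≡ 1 (mod 3).
    Then x = 25 + 44·1 = 69, valid modulo lcm(44, 3) = 132: x ≡ 69 (mod 132).
Verify: 69 mod 11 = 3 ✓, 69 mod 4 = 1 ✓, 69 mod 3 = 0 ✓.

x ≡ 69 (mod 132).


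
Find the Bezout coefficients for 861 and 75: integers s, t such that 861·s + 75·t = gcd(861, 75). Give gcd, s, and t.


Euclidean algorithm on (861, 75) — divide until remainder is 0:
  861 = 11 · 75 + 36
  75 = 2 · 36 + 3
  36 = 12 · 3 + 0
gcd(861, 75) = 3.
Track Bezout coefficients alongside the remainders: start with r₀ = 861 = a·1 + b·0 (s = 1, t = 0) and r₁ = 75 = a·0 + b·1 (s = 0, t = 1); each new remainder r_{k+1} = r_{k-1} − q_k·r_k inherits s_{k+1} = s_{k-1} − q_k·s_k, t_{k+1} = t_{k-1} − q_k·t_k, so r_k = a·s_k + b·t_k at every step:
  q = 11: r = 36, s = 1 − 11·0 = 1, t = 0 − 11·1 = -11  (check: 861·1 + 75·(-11) = 36)
  q = 2: r = 3, s = 0 − 2·1 = -2, t = 1 − 2·(-11) = 23  (check: 861·(-2) + 75·23 = 3)
The row with r = 3 (the gcd) gives the Bezout coefficients s = -2, t = 23.
Result: 861 · (-2) + 75 · (23) = 3.

gcd(861, 75) = 3; s = -2, t = 23 (check: 861·(-2) + 75·23 = 3).


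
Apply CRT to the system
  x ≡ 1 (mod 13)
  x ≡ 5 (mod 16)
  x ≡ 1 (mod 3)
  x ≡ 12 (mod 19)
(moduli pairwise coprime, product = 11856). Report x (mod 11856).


Product of moduli M = 13 · 16 · 3 · 19 = 11856.
Merge one congruence at a time:
  Start: x ≡ 1 (mod 13).
  Combine with x ≡ 5 (mod 16); new modulus lcm = 208.
    Write x = 1 + 13·t and substitute into x ≡ 5 (mod 16): 13·t ≡ 5 − 1 = 4 (mod 16).
    The inverse of 13 mod 16 is 5 (since 13·5 = 65 = 4·16 + 1), so t ≡ 5·4 = 20 ≡ 4 (mod 16).
    Then x = 1 + 13·4 = 53, valid modulo lcm(13, 16) = 208: x ≡ 53 (mod 208).
  Combine with x ≡ 1 (mod 3); new modulus lcm = 624.
    Write x = 53 + 208·t and substitute into x ≡ 1 (mod 3): 208·t ≡ 1 − 53 = -52 (mod 3).
    Reduce coefficients mod 3: 1·t ≡ 2 (mod 3).
    So t ≡ 2 (mod 3).
    Then x = 53 + 208·2 = 469, valid modulo lcm(208, 3) = 624: x ≡ 469 (mod 624).
  Combine with x ≡ 12 (mod 19); new modulus lcm = 11856.
    Write x = 469 + 624·t and substitute into x ≡ 12 (mod 19): 624·t ≡ 12 − 469 = -457 (mod 19).
    Reduce coefficients mod 19: 16·t ≡ 18 (mod 19).
    The inverse of 16 mod 19 is 6 (since 16·6 = 96 = 5·19 + 1), so t ≡ 6·18 = 108 ≡ 13 (mod 19).
    Then x = 469 + 624·13 = 8581, valid modulo lcm(624, 19) = 11856: x ≡ 8581 (mod 11856).
Verify against each original: 8581 mod 13 = 1, 8581 mod 16 = 5, 8581 mod 3 = 1, 8581 mod 19 = 12.

x ≡ 8581 (mod 11856).
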